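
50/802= 25/401  =  0.06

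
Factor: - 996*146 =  - 145416 = - 2^3 * 3^1*73^1*83^1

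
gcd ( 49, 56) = 7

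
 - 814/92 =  - 9  +  7/46 = -8.85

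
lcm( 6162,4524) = 357396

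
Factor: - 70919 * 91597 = -11^2*757^1*70919^1 = -6495967643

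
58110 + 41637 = 99747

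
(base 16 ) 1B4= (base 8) 664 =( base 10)436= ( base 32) dk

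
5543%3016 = 2527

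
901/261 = 3 + 118/261 = 3.45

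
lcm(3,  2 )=6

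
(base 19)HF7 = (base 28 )85h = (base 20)G19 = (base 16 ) 191d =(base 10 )6429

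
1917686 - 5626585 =-3708899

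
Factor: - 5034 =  - 2^1 * 3^1*839^1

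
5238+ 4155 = 9393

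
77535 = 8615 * 9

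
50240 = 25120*2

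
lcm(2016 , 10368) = 72576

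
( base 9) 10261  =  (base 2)1101001111010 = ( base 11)5102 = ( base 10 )6778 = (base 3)100022001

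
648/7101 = 24/263 = 0.09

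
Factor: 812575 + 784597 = 1597172 = 2^2*227^1*1759^1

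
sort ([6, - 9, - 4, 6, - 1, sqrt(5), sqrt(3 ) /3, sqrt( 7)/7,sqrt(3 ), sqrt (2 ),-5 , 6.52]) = [ - 9, - 5,  -  4,-1, sqrt ( 7)/7, sqrt( 3) /3, sqrt( 2 ),  sqrt(3 ) , sqrt(5 ),6 , 6 , 6.52 ] 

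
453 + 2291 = 2744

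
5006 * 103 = 515618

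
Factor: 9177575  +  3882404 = 557^1*23447^1 = 13059979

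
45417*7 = 317919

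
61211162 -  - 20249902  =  81461064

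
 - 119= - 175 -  - 56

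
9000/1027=9000/1027 = 8.76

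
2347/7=2347/7 = 335.29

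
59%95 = 59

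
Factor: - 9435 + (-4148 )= - 13583 = - 17^2*47^1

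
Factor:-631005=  - 3^1*5^1*23^1*31^1*59^1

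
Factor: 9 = 3^2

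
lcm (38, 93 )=3534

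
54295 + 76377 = 130672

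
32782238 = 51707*634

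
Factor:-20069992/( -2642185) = 2^3*5^(  -  1 )*7^(-1)*13^(  -  1) * 41^1*43^1 * 1423^1*5807^(-1 )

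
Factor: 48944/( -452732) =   -  2^2*37^(  -  1) = -4/37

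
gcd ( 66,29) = 1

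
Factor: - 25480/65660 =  - 26/67= - 2^1*13^1 * 67^( - 1)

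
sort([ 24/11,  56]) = [ 24/11, 56]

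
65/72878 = 5/5606=0.00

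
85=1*85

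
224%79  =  66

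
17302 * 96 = 1660992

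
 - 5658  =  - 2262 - 3396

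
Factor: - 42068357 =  - 23^1*29^1*59^1*1069^1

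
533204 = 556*959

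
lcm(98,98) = 98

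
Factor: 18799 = 11^1*1709^1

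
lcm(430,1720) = 1720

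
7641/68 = 112+25/68 = 112.37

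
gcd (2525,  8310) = 5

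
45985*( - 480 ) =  - 22072800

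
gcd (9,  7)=1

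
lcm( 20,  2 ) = 20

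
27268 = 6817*4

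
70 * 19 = 1330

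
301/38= 7 + 35/38 = 7.92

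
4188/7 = 4188/7 = 598.29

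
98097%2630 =787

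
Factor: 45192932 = 2^2*11298233^1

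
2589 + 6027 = 8616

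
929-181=748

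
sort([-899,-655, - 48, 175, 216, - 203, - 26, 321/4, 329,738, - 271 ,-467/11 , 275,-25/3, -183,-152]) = [ - 899, - 655 ,-271,-203, - 183,  -  152, - 48,-467/11,-26, - 25/3, 321/4, 175,216,  275, 329, 738 ] 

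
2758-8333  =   -5575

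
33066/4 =16533/2  =  8266.50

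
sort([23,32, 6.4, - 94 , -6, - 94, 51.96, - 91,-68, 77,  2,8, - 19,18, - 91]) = [ -94, - 94,-91,-91, - 68, -19, - 6 , 2, 6.4,  8,18, 23, 32, 51.96, 77]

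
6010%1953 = 151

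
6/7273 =6/7273 = 0.00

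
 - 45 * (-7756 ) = 349020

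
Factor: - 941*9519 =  - 3^1*19^1* 167^1*941^1=- 8957379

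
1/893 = 1/893 = 0.00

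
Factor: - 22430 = -2^1 * 5^1 * 2243^1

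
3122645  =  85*36737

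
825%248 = 81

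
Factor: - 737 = -11^1*67^1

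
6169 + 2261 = 8430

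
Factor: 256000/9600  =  2^4*3^ ( - 1)*5^1  =  80/3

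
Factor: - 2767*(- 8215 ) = 22730905 = 5^1*31^1*53^1*2767^1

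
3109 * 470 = 1461230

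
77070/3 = 25690 = 25690.00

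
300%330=300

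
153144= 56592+96552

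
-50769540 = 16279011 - 67048551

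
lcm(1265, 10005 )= 110055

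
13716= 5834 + 7882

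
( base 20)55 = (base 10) 105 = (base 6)253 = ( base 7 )210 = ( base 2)1101001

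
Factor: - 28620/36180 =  - 53/67 = - 53^1 *67^(-1)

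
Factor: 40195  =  5^1 * 8039^1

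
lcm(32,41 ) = 1312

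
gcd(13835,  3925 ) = 5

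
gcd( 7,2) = 1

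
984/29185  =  984/29185 =0.03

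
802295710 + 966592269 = 1768887979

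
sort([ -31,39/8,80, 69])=[ -31,39/8, 69, 80]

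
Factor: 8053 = 8053^1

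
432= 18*24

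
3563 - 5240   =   - 1677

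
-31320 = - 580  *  54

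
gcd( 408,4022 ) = 2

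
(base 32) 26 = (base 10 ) 70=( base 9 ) 77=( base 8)106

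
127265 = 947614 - 820349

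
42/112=3/8=0.38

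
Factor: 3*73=219 = 3^1*73^1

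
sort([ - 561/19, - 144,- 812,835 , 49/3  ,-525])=[ - 812, - 525, - 144, -561/19,49/3, 835 ] 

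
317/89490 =317/89490  =  0.00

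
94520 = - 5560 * ( - 17)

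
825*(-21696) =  - 17899200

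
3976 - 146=3830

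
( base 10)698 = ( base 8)1272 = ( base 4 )22322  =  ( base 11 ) 585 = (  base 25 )12n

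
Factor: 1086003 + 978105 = 2^2*3^1*172009^1 = 2064108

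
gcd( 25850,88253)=11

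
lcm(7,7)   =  7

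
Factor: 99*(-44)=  - 2^2*3^2*11^2 = - 4356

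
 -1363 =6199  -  7562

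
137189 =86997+50192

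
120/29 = 120/29 = 4.14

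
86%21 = 2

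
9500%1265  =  645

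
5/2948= 5/2948 = 0.00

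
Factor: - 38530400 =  - 2^5*5^2*48163^1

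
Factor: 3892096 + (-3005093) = 13^1 * 31^2*71^1 = 887003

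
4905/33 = 148+ 7/11 = 148.64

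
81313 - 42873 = 38440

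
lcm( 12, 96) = 96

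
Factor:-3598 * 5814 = - 20918772 = -2^2 * 3^2*7^1*17^1*19^1*257^1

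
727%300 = 127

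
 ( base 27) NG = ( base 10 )637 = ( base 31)KH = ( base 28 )ML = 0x27d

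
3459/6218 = 3459/6218 =0.56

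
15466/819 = 18+724/819 = 18.88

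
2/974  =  1/487 = 0.00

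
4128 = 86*48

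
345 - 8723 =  -8378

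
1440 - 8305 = -6865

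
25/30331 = 25/30331  =  0.00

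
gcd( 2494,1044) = 58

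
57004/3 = 57004/3 = 19001.33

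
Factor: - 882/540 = -49/30  =  -2^(-1)*3^( - 1)*5^( - 1 )*7^2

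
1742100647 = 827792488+914308159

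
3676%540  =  436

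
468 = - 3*(- 156)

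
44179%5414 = 867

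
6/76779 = 2/25593 = 0.00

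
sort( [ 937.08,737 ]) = [737,937.08] 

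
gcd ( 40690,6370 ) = 130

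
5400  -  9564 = -4164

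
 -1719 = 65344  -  67063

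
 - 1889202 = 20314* (-93) 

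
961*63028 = 60569908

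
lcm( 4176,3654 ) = 29232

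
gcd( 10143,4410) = 441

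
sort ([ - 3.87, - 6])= [ - 6, - 3.87 ]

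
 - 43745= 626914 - 670659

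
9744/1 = 9744 = 9744.00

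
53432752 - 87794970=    - 34362218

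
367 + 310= 677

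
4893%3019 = 1874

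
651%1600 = 651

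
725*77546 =56220850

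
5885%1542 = 1259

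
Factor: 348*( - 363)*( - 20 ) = 2^4*3^2*5^1*11^2*29^1 = 2526480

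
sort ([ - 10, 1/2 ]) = [ - 10, 1/2 ]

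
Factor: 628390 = 2^1 * 5^1*7^1*47^1*191^1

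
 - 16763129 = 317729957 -334493086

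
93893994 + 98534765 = 192428759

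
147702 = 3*49234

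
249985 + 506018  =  756003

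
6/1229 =6/1229 = 0.00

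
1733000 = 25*69320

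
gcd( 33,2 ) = 1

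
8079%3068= 1943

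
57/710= 57/710 = 0.08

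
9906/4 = 4953/2 = 2476.50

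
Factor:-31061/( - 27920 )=2^(- 4 )*5^( - 1)*89^1 = 89/80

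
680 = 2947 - 2267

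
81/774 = 9/86 = 0.10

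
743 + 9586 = 10329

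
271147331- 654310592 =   -  383163261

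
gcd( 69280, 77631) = 1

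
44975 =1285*35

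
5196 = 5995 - 799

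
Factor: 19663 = 7^1 * 53^2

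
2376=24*99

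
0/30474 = 0 = 0.00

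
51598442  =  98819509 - 47221067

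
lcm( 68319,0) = 0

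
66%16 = 2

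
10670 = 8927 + 1743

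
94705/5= 18941 = 18941.00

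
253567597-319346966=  - 65779369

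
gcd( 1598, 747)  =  1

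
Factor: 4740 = 2^2 * 3^1*5^1*79^1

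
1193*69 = 82317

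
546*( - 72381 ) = -39520026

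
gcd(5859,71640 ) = 9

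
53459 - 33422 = 20037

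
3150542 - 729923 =2420619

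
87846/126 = 14641/21 = 697.19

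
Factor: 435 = 3^1*5^1*29^1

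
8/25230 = 4/12615 = 0.00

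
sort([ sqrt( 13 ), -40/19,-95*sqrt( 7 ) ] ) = [ - 95 * sqrt( 7 )  , - 40/19,sqrt( 13)] 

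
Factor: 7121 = 7121^1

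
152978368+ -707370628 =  - 554392260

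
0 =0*(-3497) 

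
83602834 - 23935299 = 59667535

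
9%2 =1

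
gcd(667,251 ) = 1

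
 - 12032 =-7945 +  - 4087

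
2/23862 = 1/11931 = 0.00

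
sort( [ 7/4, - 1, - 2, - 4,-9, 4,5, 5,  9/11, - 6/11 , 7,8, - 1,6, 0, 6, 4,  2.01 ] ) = [ - 9, - 4, - 2, - 1, - 1,-6/11, 0,9/11, 7/4, 2.01,4, 4,5,5 , 6,  6,  7, 8 ] 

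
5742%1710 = 612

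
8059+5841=13900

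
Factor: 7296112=2^4*456007^1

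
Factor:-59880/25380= - 2^1*3^(  -  2 ) * 47^( - 1 )* 499^1 = -998/423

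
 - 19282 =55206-74488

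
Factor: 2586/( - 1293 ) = -2^1=- 2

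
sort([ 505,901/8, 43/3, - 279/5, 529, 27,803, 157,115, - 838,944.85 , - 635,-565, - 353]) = [ - 838, - 635, - 565, - 353, - 279/5 , 43/3,27, 901/8, 115,157,505, 529,803, 944.85 ] 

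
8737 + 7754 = 16491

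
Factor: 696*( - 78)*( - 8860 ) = 480991680 = 2^6*3^2*5^1*13^1*29^1*443^1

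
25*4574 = 114350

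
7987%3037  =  1913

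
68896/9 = 7655 +1/9 = 7655.11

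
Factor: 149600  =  2^5 * 5^2*11^1*17^1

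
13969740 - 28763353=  - 14793613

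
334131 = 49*6819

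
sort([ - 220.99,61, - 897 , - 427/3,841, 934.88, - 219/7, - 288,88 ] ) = [ - 897 , - 288 , - 220.99 ,-427/3, - 219/7, 61, 88,841,934.88 ] 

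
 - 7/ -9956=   7/9956= 0.00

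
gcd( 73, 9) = 1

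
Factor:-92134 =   -  2^1  *7^1*6581^1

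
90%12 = 6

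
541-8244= -7703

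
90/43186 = 45/21593 = 0.00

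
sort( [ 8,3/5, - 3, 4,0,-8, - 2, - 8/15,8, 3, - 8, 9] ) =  [ - 8,  -  8, - 3, - 2,- 8/15, 0, 3/5,  3, 4,8, 8,  9]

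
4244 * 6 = 25464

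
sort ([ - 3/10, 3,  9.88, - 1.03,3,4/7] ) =[-1.03, - 3/10, 4/7, 3,  3,9.88 ]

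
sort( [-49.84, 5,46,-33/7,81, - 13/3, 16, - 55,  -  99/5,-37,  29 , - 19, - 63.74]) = [-63.74, - 55,-49.84, - 37,-99/5, - 19 , - 33/7,-13/3, 5, 16 , 29,  46,81] 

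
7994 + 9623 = 17617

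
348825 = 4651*75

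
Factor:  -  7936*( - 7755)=61543680=   2^8 *3^1*5^1*11^1*31^1*47^1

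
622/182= 3 + 38/91= 3.42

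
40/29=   1 + 11/29 = 1.38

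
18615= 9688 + 8927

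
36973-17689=19284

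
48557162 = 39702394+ 8854768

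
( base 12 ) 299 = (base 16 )195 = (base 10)405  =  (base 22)I9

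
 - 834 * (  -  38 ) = 31692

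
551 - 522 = 29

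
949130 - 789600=159530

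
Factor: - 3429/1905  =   - 9/5 = - 3^2*5^(-1 )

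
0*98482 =0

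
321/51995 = 321/51995 = 0.01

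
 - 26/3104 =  - 1+ 1539/1552= - 0.01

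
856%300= 256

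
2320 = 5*464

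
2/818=1/409 = 0.00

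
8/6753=8/6753 = 0.00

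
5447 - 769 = 4678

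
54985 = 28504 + 26481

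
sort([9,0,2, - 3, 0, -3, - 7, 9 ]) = [-7,  -  3, - 3 , 0, 0,2,9 , 9] 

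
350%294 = 56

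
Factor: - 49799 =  -19^1*2621^1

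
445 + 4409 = 4854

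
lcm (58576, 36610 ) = 292880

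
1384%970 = 414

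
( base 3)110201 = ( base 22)fd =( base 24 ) E7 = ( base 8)527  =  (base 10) 343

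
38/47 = 38/47 = 0.81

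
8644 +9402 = 18046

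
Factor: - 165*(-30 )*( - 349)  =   - 2^1 *3^2*5^2*11^1*349^1 =- 1727550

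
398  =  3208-2810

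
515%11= 9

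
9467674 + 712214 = 10179888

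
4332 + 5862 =10194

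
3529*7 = 24703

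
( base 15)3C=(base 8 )71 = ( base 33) 1O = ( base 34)1n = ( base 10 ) 57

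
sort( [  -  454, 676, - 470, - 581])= [ - 581,-470,  -  454, 676] 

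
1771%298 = 281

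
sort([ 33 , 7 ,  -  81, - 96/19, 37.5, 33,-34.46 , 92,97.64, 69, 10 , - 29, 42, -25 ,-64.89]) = [ - 81, - 64.89, - 34.46, - 29,- 25, - 96/19,7, 10,  33, 33,37.5,42, 69, 92 , 97.64]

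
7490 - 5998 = 1492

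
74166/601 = 74166/601 = 123.40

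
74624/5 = 74624/5 = 14924.80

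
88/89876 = 22/22469 = 0.00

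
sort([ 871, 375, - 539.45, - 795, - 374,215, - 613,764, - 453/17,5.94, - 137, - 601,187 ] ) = [ - 795 ,-613,-601,  -  539.45, - 374, - 137 ,-453/17, 5.94, 187,  215,375,764,871]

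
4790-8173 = - 3383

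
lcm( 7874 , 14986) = 464566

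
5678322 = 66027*86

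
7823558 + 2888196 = 10711754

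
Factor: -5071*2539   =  -11^1 * 461^1*2539^1 = - 12875269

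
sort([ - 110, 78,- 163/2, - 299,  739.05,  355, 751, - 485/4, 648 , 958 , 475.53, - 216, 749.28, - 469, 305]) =[ - 469, - 299, - 216 , - 485/4,- 110, - 163/2 , 78,305,355, 475.53,648, 739.05 , 749.28,751, 958 ]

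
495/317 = 1+178/317 = 1.56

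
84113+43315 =127428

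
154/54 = 2 + 23/27 = 2.85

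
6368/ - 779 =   -  9 + 643/779 = - 8.17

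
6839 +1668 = 8507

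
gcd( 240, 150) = 30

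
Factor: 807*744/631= 600408/631 = 2^3*3^2*31^1*269^1*631^( - 1)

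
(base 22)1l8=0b1110111010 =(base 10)954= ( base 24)1fi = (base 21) 239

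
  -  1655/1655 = -1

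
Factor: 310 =2^1*5^1*31^1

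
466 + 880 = 1346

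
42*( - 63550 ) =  - 2669100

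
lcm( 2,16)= 16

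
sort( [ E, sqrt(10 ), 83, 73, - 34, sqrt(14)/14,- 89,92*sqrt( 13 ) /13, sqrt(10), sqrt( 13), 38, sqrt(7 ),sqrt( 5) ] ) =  [ - 89, - 34, sqrt(14) /14,sqrt(5 ), sqrt(7 ), E,  sqrt( 10), sqrt(10), sqrt(13),92*sqrt(13) /13, 38, 73, 83 ]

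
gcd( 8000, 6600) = 200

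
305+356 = 661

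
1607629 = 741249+866380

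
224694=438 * 513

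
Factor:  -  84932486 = - 2^1 * 42466243^1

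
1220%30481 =1220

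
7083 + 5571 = 12654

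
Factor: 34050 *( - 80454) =-2739458700 = -2^2 * 3^2 *5^2*11^1*23^1*53^1*227^1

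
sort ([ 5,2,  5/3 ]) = [5/3,2,5 ]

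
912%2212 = 912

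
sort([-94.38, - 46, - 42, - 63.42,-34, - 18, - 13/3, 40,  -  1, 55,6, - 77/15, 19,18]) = [ - 94.38, - 63.42, - 46, - 42, - 34, - 18 ,-77/15, -13/3, - 1,6,18, 19,40,55]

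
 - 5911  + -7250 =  - 13161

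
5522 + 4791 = 10313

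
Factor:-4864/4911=-2^8 * 3^(- 1) * 19^1*1637^(-1 )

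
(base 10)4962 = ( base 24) 8ei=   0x1362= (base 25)7nc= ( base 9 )6723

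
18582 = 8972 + 9610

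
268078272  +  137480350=405558622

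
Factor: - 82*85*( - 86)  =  2^2 * 5^1*17^1*41^1*43^1 = 599420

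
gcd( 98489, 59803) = 1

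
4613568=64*72087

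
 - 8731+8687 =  - 44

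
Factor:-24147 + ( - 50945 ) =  - 75092 = - 2^2 * 18773^1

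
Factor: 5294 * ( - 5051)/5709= - 26739994/5709 = - 2^1*3^( - 1) * 11^( - 1 )*173^( - 1 ) *2647^1 * 5051^1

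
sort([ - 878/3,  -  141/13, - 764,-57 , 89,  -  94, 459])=[-764, - 878/3, - 94, - 57,- 141/13 , 89, 459]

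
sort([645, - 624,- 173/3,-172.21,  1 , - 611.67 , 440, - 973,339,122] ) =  [ - 973, - 624,-611.67,-172.21 , - 173/3, 1,122,339,440, 645]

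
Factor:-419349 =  - 3^1*7^1* 19^1*1051^1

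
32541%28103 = 4438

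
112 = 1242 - 1130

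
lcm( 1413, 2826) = 2826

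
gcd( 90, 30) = 30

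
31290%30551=739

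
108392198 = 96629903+11762295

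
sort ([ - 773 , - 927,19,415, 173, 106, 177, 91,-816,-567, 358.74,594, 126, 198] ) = [-927  ,-816, - 773, - 567, 19, 91,106, 126,173,  177, 198, 358.74, 415,594] 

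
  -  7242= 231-7473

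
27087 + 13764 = 40851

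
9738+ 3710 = 13448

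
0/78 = 0 = 0.00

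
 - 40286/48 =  - 20143/24 = - 839.29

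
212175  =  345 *615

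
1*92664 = 92664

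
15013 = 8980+6033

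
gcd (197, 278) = 1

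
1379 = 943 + 436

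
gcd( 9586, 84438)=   2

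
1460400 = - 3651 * ( - 400 )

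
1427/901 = 1427/901=1.58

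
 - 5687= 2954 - 8641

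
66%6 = 0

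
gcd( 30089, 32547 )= 1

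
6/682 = 3/341 = 0.01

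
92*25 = 2300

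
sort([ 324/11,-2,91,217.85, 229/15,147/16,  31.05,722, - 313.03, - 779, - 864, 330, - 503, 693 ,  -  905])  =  [ - 905,-864,  -  779, - 503, - 313.03 , - 2,  147/16,229/15  ,  324/11, 31.05, 91,  217.85, 330, 693, 722 ]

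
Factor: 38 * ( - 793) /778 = -13^1*19^1*61^1 * 389^( - 1) =- 15067/389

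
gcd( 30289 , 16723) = 7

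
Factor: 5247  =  3^2*11^1*53^1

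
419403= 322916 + 96487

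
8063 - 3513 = 4550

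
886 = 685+201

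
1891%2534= 1891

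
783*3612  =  2828196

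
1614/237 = 538/79 = 6.81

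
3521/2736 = 1 + 785/2736 = 1.29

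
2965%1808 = 1157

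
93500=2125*44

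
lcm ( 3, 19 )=57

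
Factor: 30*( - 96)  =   - 2^6*3^2*5^1 = - 2880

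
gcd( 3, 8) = 1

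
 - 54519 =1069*(-51 ) 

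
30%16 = 14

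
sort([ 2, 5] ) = [2 , 5 ] 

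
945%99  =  54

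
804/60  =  67/5= 13.40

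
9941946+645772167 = 655714113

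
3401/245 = 3401/245 = 13.88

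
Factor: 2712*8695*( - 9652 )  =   - 227602267680 = -2^5*3^1*5^1*19^1*37^1 * 47^1*113^1  *127^1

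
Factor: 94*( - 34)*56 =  - 178976 = - 2^5*7^1*17^1*47^1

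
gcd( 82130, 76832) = 2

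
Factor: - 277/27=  - 3^(-3)*277^1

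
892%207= 64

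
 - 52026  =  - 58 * 897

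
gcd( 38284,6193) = 563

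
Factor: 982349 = 157^1*6257^1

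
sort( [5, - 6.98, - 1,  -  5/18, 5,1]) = [-6.98,-1,-5/18, 1, 5,  5]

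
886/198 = 4 + 47/99 = 4.47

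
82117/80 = 82117/80 = 1026.46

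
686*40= 27440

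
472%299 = 173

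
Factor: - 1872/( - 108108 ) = 4/231 = 2^2*3^( - 1 )*7^(  -  1 )*11^( - 1 )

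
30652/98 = 312 + 38/49  =  312.78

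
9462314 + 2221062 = 11683376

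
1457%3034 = 1457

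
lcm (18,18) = 18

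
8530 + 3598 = 12128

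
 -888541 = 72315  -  960856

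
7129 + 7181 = 14310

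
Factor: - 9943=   -  61^1  *163^1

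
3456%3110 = 346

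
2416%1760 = 656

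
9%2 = 1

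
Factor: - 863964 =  - 2^2*3^2*103^1*233^1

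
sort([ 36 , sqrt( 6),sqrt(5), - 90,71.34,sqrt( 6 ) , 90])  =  [  -  90, sqrt( 5), sqrt( 6 ), sqrt( 6 ),  36,71.34 , 90 ]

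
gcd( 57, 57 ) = 57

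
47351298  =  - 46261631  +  93612929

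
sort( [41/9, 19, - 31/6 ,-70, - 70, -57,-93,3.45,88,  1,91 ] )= [ - 93,-70, -70, - 57 ,-31/6,  1, 3.45,41/9,19, 88,91] 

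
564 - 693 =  - 129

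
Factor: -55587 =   -  3^1*7^1*2647^1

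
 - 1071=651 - 1722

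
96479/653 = 147 + 488/653 = 147.75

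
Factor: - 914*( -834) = 762276 = 2^2 * 3^1*139^1* 457^1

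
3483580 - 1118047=2365533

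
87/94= 87/94 =0.93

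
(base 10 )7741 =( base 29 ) 95R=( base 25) c9g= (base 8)17075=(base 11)58a8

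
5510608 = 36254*152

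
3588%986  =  630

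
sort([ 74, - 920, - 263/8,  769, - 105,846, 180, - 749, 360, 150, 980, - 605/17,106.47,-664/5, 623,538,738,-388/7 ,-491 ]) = [ - 920, - 749,-491, - 664/5 , - 105, - 388/7, - 605/17, - 263/8,74, 106.47,150,180, 360, 538,  623,738,769,  846,980 ]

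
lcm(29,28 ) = 812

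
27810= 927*30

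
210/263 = 210/263  =  0.80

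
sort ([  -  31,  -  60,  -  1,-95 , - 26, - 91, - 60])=[ - 95, - 91 , - 60, - 60,-31,-26, - 1 ]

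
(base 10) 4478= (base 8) 10576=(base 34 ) 3to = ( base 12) 2712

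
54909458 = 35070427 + 19839031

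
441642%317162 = 124480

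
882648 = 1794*492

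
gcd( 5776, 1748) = 76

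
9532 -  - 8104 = 17636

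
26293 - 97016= -70723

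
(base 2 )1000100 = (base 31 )26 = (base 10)68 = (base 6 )152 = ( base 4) 1010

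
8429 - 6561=1868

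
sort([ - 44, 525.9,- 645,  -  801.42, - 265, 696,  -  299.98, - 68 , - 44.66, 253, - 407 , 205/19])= [ - 801.42,-645, - 407, - 299.98, - 265,-68 , - 44.66 , - 44,205/19 , 253,525.9,696 ] 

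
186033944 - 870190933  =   - 684156989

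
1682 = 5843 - 4161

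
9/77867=9/77867 = 0.00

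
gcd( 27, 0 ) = 27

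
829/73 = 11 + 26/73 = 11.36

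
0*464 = 0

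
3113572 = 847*3676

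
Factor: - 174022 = - 2^1 * 87011^1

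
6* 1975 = 11850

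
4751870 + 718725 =5470595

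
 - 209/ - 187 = 19/17 = 1.12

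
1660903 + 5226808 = 6887711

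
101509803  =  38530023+62979780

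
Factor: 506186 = 2^1*41^1*6173^1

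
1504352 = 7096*212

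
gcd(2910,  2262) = 6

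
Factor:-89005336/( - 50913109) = 2^3*7^1 * 13^( - 2)*17^1*419^( - 1)*719^( - 1 )*93493^1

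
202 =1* 202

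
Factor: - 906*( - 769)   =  2^1*3^1*151^1*769^1  =  696714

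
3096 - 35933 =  - 32837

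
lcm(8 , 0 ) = 0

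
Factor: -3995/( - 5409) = 3^(  -  2)* 5^1*17^1 * 47^1  *  601^( - 1 )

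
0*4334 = 0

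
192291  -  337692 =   -  145401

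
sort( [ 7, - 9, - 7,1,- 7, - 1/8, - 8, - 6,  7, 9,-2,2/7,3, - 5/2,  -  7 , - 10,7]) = [ - 10, - 9, - 8, - 7, - 7, - 7, - 6, -5/2, - 2, - 1/8 , 2/7,1,3,7, 7,7,9]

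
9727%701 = 614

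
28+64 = 92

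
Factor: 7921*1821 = 3^1*89^2*607^1 = 14424141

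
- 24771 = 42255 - 67026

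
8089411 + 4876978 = 12966389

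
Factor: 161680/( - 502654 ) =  - 80840/251327 = - 2^3*5^1 *43^1*47^1*97^( - 1)*2591^( - 1 )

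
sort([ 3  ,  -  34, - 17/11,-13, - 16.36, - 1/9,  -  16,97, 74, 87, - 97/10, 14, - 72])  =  [ - 72,  -  34, -16.36 , - 16, - 13  , - 97/10 , - 17/11, - 1/9, 3,  14,  74,87,97]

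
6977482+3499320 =10476802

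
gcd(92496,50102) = 3854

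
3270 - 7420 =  - 4150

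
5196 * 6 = 31176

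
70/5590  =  7/559  =  0.01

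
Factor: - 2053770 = -2^1*3^1* 5^1*17^1*4027^1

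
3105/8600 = 621/1720 = 0.36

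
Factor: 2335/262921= 5^1*563^(-1) = 5/563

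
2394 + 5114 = 7508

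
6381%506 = 309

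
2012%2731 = 2012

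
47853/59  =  811 + 4/59 = 811.07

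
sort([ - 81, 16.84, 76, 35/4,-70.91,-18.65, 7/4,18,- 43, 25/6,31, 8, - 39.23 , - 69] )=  [ -81,-70.91, - 69, - 43, - 39.23, - 18.65,7/4,25/6,8,  35/4,16.84, 18,31,76] 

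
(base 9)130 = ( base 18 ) 60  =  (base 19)5d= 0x6C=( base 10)108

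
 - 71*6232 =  - 442472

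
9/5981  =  9/5981 =0.00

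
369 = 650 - 281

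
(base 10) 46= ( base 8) 56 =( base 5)141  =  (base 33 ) 1D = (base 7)64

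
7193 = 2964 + 4229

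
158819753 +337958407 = 496778160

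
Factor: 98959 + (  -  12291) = 86668 = 2^2*47^1*461^1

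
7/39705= 7/39705 = 0.00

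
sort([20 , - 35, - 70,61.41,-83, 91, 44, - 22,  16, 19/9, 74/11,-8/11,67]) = [ - 83, -70 , - 35, - 22,-8/11,19/9, 74/11, 16, 20,  44 , 61.41 , 67,  91]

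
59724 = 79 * 756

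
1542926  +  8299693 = 9842619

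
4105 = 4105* 1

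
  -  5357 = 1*( -5357 ) 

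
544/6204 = 136/1551 = 0.09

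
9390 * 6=56340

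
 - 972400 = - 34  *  28600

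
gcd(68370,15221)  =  1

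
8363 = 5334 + 3029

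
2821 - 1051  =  1770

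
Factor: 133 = 7^1*19^1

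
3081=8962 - 5881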